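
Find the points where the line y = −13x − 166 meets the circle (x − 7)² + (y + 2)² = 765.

(−14, 16) and (−11, −23)

Substitute y = −13x − 166:
170x² + 4250x + 26180 = 0  ⟹  x² + 25x + 154 = 0
x = −11 or x = −14, giving (−11, −23) and (−14, 16).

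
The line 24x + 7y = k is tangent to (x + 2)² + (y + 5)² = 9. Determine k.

Tangency holds when the distance from the centre (−2, −5) to the line equals the radius 3:
|24·(−2) + 7·(−5) − k| / √625 = 3
|k − (−83)| = 3·25, so k = −8 or k = −158.

k = −158 or k = −8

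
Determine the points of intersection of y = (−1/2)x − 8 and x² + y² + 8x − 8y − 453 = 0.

(−26, 5) and (10, −13)

From the line, y = (−16 − x)/2. Substituting:
5x² + 80x − 1300 = 0  ⟹  x² + 16x − 260 = 0
x = 10 or x = −26, giving (10, −13) and (−26, 5).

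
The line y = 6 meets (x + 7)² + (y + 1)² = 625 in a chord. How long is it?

Substitute y = 6:
x² + 14x − 527 = 0
x = 17 or x = −31, giving (17, 6) and (−31, 6).
|(17, 6) − (−31, 6)| = √((48)² + (0)²) = 48.

48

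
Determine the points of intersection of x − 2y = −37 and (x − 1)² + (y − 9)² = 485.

Substitute y = (37 + x)/2:
5x² + 30x − 1575 = 0  ⟹  x² + 6x − 315 = 0
x = 15 or x = −21, giving (15, 26) and (−21, 8).

(−21, 8) and (15, 26)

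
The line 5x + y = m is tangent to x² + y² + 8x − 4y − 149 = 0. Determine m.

m = −18 ± 13√26

Tangency holds when the distance from the centre (−4, 2) to the line equals the radius 13:
|5·(−4) + 1·2 − m| / √26 = 13
|m − (−18)| = 13√26.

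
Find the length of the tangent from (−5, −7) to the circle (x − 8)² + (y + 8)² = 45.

Centre (8, −8), r² = 45. |PO|² = (−13)² + (1)² = 170.
Power of the point: PT² = |PO|² − r² = 125, so PT = 5√5.

5√5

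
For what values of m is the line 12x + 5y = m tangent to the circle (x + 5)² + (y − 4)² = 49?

m = −131 or m = 51

The line touches the circle iff its distance from (−5, 4) is 7:
|12·(−5) + 5·4 − m| / √169 = 7
|m − (−40)| = 7·13, so m = 51 or m = −131.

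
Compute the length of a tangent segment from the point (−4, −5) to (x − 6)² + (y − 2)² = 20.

√129

Centre (6, 2), r² = 20. |PO|² = (−10)² + (−7)² = 149.
By the tangent–radius right angle, tangent length = √(|PO|² − r²) = √129.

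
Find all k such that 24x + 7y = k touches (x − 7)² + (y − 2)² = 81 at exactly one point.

For a tangent, require d(centre, line) = r = 9.
|24·7 + 7·2 − k| / √625 = 9
|k − (182)| = 9·25, so k = 407 or k = −43.

k = −43 or k = 407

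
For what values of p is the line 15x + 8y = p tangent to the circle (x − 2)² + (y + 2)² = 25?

For a tangent, require d(centre, line) = r = 5.
|15·2 + 8·(−2) − p| / √289 = 5
|p − (14)| = 5·17, so p = 99 or p = −71.

p = −71 or p = 99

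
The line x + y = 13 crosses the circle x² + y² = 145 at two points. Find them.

(1, 12) and (12, 1)

From the line, y = −x + 13. Substituting:
2x² − 26x + 24 = 0  ⟹  x² − 13x + 12 = 0
x = 12 or x = 1, giving (12, 1) and (1, 12).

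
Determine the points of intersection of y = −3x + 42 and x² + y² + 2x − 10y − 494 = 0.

From the line, y = −3x + 42. Substituting:
10x² − 220x + 850 = 0  ⟹  x² − 22x + 85 = 0
x = 17 or x = 5, giving (17, −9) and (5, 27).

(5, 27) and (17, −9)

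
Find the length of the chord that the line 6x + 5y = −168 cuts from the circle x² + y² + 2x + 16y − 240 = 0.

2√61

Substitute y = (−168 − 6x)/5:
61x² + 1586x + 8784 = 0  ⟹  x² + 26x + 144 = 0
x = −8 or x = −18, giving (−8, −24) and (−18, −12).
Chord length = distance between (−8, −24) and (−18, −12) = √244 = 2√61.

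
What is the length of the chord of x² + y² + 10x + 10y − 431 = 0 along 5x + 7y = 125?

√74

Substitute y = (125 − 5x)/7:
74x² − 1110x + 3256 = 0  ⟹  x² − 15x + 44 = 0
x = 11 or x = 4, giving (11, 10) and (4, 15).
|(11, 10) − (4, 15)| = √((7)² + (−5)²) = √74.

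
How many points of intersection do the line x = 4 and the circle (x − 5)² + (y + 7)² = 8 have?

2

Substituting the line into the circle gives y² + 14y + 42 = 0.
Δ = 196 − 168 = 28.
Two real roots: the line is a secant.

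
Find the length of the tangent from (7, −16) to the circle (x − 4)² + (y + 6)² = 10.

3√11

Centre (4, −6), r² = 10. |PO|² = (3)² + (−10)² = 109.
By the tangent–radius right angle, tangent length = √(|PO|² − r²) = √99 = 3√11.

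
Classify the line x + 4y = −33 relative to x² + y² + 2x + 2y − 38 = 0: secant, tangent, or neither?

neither

Substituting the line into the circle gives 17x² + 90x + 217 = 0.
Δ = 8100 − 14756 = −6656.
No real roots: the line does not meet the circle.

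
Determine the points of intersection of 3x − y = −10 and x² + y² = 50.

(−5, −5) and (−1, 7)

Substitute y = 3x + 10:
10x² + 60x + 50 = 0  ⟹  x² + 6x + 5 = 0
x = −1 or x = −5, giving (−1, 7) and (−5, −5).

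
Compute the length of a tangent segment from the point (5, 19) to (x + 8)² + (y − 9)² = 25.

The centre is (−8, 9) and r = 5. The square of the distance from P to the centre is 169 + 100 = 269.
By the tangent–radius right angle, tangent length = √(|PO|² − r²) = √244 = 2√61.

2√61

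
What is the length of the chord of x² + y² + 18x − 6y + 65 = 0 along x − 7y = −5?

5√2

The distance from (−9, 3) to the line is 25/√50, and r² = 25.
Chord = 2√(r² − d²) = 2·√(25/2) = 5√2.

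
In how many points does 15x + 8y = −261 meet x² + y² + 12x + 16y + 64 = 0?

0

Substituting the line into the circle gives 289x² + 6678x + 38809 = 0.
Discriminant = (6678)² − 4·289·(38809) = −267520 < 0.
No real roots: the line does not meet the circle.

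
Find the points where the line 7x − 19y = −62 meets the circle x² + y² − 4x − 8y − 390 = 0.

(−17, −3) and (21, 11)

Substitute y = (62 + 7x)/19:
410x² − 1640x − 146370 = 0  ⟹  x² − 4x − 357 = 0
x = 21 or x = −17, giving (21, 11) and (−17, −3).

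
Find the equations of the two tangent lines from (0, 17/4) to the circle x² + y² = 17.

Let a tangent through (0, 17/4) have slope m. Its distance from (0, 0) must equal √17:
[m·(0) − (−17/4)]² = 17(m² + 1)
16m² − 1 = 0, so m = −1/4 or m = 1/4.
With m = −1/4: x + 4y = 17. With m = 1/4: x − 4y = −17.

x + 4y = 17 and x − 4y = −17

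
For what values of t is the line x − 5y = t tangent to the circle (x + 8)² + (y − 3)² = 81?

t = −23 ± 9√26

The line touches the circle iff its distance from (−8, 3) is 9:
|1·(−8) − 5·3 − t| / √26 = 9
|t − (−23)| = 9√26.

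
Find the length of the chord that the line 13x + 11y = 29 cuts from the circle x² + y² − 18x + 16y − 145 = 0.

2√290

From the line, y = (29 − 13x)/11. Substituting:
290x² − 5220x − 11600 = 0  ⟹  x² − 18x − 40 = 0
x = 20 or x = −2, giving (20, −21) and (−2, 5).
Chord length = distance between (20, −21) and (−2, 5) = √1160 = 2√290.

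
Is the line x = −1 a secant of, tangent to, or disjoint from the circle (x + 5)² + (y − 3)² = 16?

tangent

d² = (1·(−5) + 0·3 − (−1))² = 16; r² = 16.
Since d² = r², the line is tangent.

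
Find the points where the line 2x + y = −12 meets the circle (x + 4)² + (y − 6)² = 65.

(−11, 10) and (−5, −2)

Substitute y = −2x − 12:
5x² + 80x + 275 = 0  ⟹  x² + 16x + 55 = 0
x = −5 or x = −11, giving (−5, −2) and (−11, 10).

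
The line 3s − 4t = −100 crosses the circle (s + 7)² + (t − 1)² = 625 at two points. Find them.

From the line, t = (100 + 3s)/4. Substituting:
25s² + 800s = 0  ⟹  s² + 32s = 0
s = 0 or s = −32, giving (0, 25) and (−32, 1).

(−32, 1) and (0, 25)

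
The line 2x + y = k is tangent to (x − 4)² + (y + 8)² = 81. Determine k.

Tangency holds when the distance from the centre (4, −8) to the line equals the radius 9:
|2·4 + 1·(−8) − k| / √5 = 9
|k| = 9√5.

k = ±9√5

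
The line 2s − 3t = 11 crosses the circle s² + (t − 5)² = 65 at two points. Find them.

(1, −3) and (7, 1)

From the line, t = (−11 + 2s)/3. Substituting:
13s² − 104s + 91 = 0  ⟹  s² − 8s + 7 = 0
s = 7 or s = 1, giving (7, 1) and (1, −3).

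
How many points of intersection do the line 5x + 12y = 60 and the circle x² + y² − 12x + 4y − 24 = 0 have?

Substituting the line into the circle gives 169x² − 2568x + 3024 = 0.
Discriminant = (−2568)² − 4·169·(3024) = 4550400 > 0.
Two real roots: the line is a secant.

2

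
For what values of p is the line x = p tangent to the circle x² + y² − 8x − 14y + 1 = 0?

For a tangent, require d(centre, line) = r = 8.
|1·4 + 0·7 − p| / √1 = 8
|p − (4)| = 8, so p = 12 or p = −4.

p = −4 or p = 12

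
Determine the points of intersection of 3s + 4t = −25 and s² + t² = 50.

From the line, t = (−25 − 3s)/4. Substituting:
25s² + 150s − 175 = 0  ⟹  s² + 6s − 7 = 0
s = 1 or s = −7, giving (1, −7) and (−7, −1).

(−7, −1) and (1, −7)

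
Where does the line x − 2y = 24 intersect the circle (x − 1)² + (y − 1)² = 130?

From the line, y = (−24 + x)/2. Substituting:
5x² − 60x + 160 = 0  ⟹  x² − 12x + 32 = 0
x = 8 or x = 4, giving (8, −8) and (4, −10).

(4, −10) and (8, −8)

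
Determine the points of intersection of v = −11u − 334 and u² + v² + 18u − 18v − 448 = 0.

(−32, 18) and (−30, −4)

Express v = −11u − 334 and substitute into the circle:
122u² + 7564u + 117120 = 0  ⟹  u² + 62u + 960 = 0
u = −30 or u = −32, giving (−30, −4) and (−32, 18).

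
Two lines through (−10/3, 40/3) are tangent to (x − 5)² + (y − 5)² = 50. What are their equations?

A line y − (40/3) = m(x − (−10/3)) is tangent when its distance from (5, 5) is 5√2:
(25/3m − (−25/3))² = 50(m² + 1)
7m² + 50m + 7 = 0, so m = −1/7 or m = −7.
Through (−10/3, 40/3) these give x + 7y = 90 and 7x + y = −10.

x + 7y = 90 and 7x + y = −10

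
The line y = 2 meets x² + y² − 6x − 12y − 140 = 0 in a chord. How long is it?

The distance from (3, 6) to the line is 4, and r² = 185.
Chord = 2√(r² − d²) = 2·√(169) = 26.

26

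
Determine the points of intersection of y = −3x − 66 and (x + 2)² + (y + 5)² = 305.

(−19, −9) and (−18, −12)

From the line, y = −3x − 66. Substituting:
10x² + 370x + 3420 = 0  ⟹  x² + 37x + 342 = 0
x = −18 or x = −19, giving (−18, −12) and (−19, −9).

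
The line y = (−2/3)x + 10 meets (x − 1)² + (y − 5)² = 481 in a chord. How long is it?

12√13

Express y = (30 − 2x)/3 and substitute into the circle:
13x² − 78x − 4095 = 0  ⟹  x² − 6x − 315 = 0
x = 21 or x = −15, giving (21, −4) and (−15, 20).
|(21, −4) − (−15, 20)| = √((36)² + (−24)²) = 12√13.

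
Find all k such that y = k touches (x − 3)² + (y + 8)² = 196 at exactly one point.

The line touches the circle iff its distance from (3, −8) is 14:
|0·3 + 1·(−8) − k| / √1 = 14
|k − (−8)| = 14, so k = 6 or k = −22.

k = −22 or k = 6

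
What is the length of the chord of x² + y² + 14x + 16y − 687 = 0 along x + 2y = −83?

Substitute y = (−83 − x)/2:
5x² + 190x + 1485 = 0  ⟹  x² + 38x + 297 = 0
x = −11 or x = −27, giving (−11, −36) and (−27, −28).
|(−11, −36) − (−27, −28)| = √((16)² + (−8)²) = 8√5.

8√5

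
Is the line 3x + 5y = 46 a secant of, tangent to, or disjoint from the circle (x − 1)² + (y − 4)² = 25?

Substituting the line into the circle gives 34x² − 206x + 76 = 0.
Discriminant = (−206)² − 4·34·(76) = 32100 > 0.
Two real roots: the line is a secant.

secant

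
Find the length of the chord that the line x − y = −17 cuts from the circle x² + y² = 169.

Centre (0, 0), r² = 169. Perpendicular distance d from centre to line = |17| / √2 = 17/√2.
Half the chord is √(r² − d²) = √(49/2), so the full chord is 7√2.

7√2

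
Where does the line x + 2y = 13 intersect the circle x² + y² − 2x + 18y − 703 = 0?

From the line, y = (13 − x)/2. Substituting:
5x² − 70x − 2175 = 0  ⟹  x² − 14x − 435 = 0
x = 29 or x = −15, giving (29, −8) and (−15, 14).

(−15, 14) and (29, −8)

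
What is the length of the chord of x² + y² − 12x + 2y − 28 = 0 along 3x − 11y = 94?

√130

Substitute y = (−94 + 3x)/11:
130x² − 1950x + 3380 = 0  ⟹  x² − 15x + 26 = 0
x = 13 or x = 2, giving (13, −5) and (2, −8).
|(13, −5) − (2, −8)| = √((11)² + (3)²) = √130.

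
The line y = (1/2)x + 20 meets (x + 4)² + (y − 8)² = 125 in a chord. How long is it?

The distance from (−4, 8) to the line is 20/√5, and r² = 125.
Half the chord is √(r² − d²) = √(45), so the full chord is 6√5.

6√5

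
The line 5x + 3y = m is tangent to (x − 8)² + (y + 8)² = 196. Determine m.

Tangency holds when the distance from the centre (8, −8) to the line equals the radius 14:
|5·8 + 3·(−8) − m| / √34 = 14
|m − (16)| = 14√34.

m = 16 ± 14√34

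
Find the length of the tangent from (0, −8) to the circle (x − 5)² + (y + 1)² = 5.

√69

The centre is (5, −1) and r = √5. The square of the distance from P to the centre is 25 + 49 = 74.
The tangent meets the radius at right angles, so tangent² = |PO|² − r² = 74 − 5 = 69.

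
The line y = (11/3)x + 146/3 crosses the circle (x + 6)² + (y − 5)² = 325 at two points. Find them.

(−16, −10) and (−7, 23)

Substitute y = (146 + 11x)/3:
130x² + 2990x + 14560 = 0  ⟹  x² + 23x + 112 = 0
x = −7 or x = −16, giving (−7, 23) and (−16, −10).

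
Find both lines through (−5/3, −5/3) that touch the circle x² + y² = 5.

Write the tangent as mx − y + (−5/3 − m·(−5/3)) = 0 and set its distance from the centre to √5:
(5/3m − (5/3))² = 5(m² + 1)
2m² + 5m + 2 = 0, so m = −2 or m = −1/2.
Through (−5/3, −5/3) these give 2x + y = −5 and x + 2y = −5.

2x + y = −5 and x + 2y = −5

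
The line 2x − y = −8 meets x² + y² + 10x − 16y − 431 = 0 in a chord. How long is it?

20√5

Centre (−5, 8), r² = 520. Perpendicular distance d from centre to line = |−10| / √5 = 10/√5.
Half the chord is √(r² − d²) = √(500), so the full chord is 20√5.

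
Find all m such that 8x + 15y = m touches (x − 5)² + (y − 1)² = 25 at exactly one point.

For a tangent, require d(centre, line) = r = 5.
|8·5 + 15·1 − m| / √289 = 5
|m − (55)| = 5·17, so m = 140 or m = −30.

m = −30 or m = 140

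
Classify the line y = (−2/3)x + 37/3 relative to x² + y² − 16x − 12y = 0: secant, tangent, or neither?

secant

Centre (8, 6), r² = 100. Distance² from centre to line = (−3)²/13 = 9/13.
Since d² < r², the line cuts the circle twice.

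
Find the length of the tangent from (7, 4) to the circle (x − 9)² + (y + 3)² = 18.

Centre (9, −3), r² = 18. |PO|² = (−2)² + (7)² = 53.
By the tangent–radius right angle, tangent length = √(|PO|² − r²) = √35.

√35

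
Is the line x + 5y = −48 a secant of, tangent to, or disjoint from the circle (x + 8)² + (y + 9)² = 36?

secant

Substituting the line into the circle gives 26x² + 406x + 709 = 0.
Δ = 164836 − 73736 = 91100.
Two real roots: the line is a secant.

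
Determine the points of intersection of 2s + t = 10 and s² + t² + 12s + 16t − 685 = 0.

(−5, 20) and (17, −24)

Substitute t = −2s + 10:
5s² − 60s − 425 = 0  ⟹  s² − 12s − 85 = 0
s = 17 or s = −5, giving (17, −24) and (−5, 20).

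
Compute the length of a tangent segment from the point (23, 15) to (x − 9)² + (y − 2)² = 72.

√293

The centre is (9, 2) and r = 6√2. The square of the distance from P to the centre is 196 + 169 = 365.
Power of the point: PT² = |PO|² − r² = 293, so PT = √293.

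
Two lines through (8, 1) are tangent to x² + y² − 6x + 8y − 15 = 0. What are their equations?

x + 3y = 11 and 3x + y = 25

A line y − (1) = m(x − (8)) is tangent when its distance from (3, −4) is 2√10:
(−5m − (−5))² = 40(m² + 1)
3m² + 10m + 3 = 0, so m = −1/3 or m = −3.
With m = −1/3: x + 3y = 11. With m = −3: 3x + y = 25.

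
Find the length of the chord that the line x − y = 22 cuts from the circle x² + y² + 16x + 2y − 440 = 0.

Express y = x − 22 and substitute into the circle:
2x² − 26x = 0  ⟹  x² − 13x = 0
x = 13 or x = 0, giving (13, −9) and (0, −22).
|(13, −9) − (0, −22)| = √((13)² + (13)²) = 13√2.

13√2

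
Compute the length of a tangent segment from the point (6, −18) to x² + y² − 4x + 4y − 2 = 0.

√262

With centre O = (2, −2), |OP|² = 272 and r² = 10.
By the tangent–radius right angle, tangent length = √(|PO|² − r²) = √262.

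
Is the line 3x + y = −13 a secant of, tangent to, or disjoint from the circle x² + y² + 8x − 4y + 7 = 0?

Substituting the line into the circle gives 10x² + 98x + 228 = 0.
Δ = 9604 − 9120 = 484.
Two real roots: the line is a secant.

secant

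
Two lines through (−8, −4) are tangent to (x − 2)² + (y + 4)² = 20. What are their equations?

x − 2y = 0 and x + 2y = −16

Write the tangent as mx − y + (−4 − m·(−8)) = 0 and set its distance from the centre to 2√5:
(10m − (0))² = 20(m² + 1)
4m² − 1 = 0, so m = 1/2 or m = −1/2.
Through (−8, −4) these give x − 2y = 0 and x + 2y = −16.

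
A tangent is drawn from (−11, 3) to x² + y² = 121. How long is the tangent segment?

3

Centre (0, 0), r² = 121. |PO|² = (−11)² + (3)² = 130.
The tangent meets the radius at right angles, so tangent² = |PO|² − r² = 130 − 121 = 9.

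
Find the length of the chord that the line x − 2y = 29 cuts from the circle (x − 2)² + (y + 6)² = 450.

18√5

The distance from (2, −6) to the line is 15/√5, and r² = 450.
Half the chord is √(r² − d²) = √(405), so the full chord is 18√5.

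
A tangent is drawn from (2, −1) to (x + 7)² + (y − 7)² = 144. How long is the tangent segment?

With centre O = (−7, 7), |OP|² = 145 and r² = 144.
The tangent meets the radius at right angles, so tangent² = |PO|² − r² = 145 − 144 = 1.

1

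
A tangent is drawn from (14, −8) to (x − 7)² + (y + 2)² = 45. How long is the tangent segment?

With centre O = (7, −2), |OP|² = 85 and r² = 45.
By the tangent–radius right angle, tangent length = √(|PO|² − r²) = √40 = 2√10.

2√10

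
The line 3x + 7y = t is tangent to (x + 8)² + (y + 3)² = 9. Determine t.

Tangency holds when the distance from the centre (−8, −3) to the line equals the radius 3:
|3·(−8) + 7·(−3) − t| / √58 = 3
|t − (−45)| = 3√58.

t = −45 ± 3√58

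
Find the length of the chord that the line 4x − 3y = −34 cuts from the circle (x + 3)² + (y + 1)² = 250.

30

Substitute y = (34 + 4x)/3:
25x² + 350x − 800 = 0  ⟹  x² + 14x − 32 = 0
x = 2 or x = −16, giving (2, 14) and (−16, −10).
|(2, 14) − (−16, −10)| = √((18)² + (24)²) = 30.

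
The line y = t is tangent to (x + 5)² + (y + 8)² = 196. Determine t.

The line touches the circle iff its distance from (−5, −8) is 14:
|0·(−5) + 1·(−8) − t| / √1 = 14
|t − (−8)| = 14, so t = 6 or t = −22.

t = −22 or t = 6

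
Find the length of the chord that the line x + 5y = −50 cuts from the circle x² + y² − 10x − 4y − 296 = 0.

5√26

Centre (5, 2), r² = 325. Perpendicular distance d from centre to line = |65| / √26 = 65/√26.
Chord = 2√(r² − d²) = 2·√(325/2) = 5√26.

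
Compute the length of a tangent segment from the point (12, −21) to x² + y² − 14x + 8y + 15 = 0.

Centre (7, −4), r² = 50. |PO|² = (5)² + (−17)² = 314.
Power of the point: PT² = |PO|² − r² = 264, so PT = 2√66.

2√66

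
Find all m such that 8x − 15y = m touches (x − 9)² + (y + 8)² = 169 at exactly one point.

m = −29 or m = 413

Tangency holds when the distance from the centre (9, −8) to the line equals the radius 13:
|8·9 − 15·(−8) − m| / √289 = 13
|m − (192)| = 13·17, so m = 413 or m = −29.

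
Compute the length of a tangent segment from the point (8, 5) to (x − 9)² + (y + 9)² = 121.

2√19

With centre O = (9, −9), |OP|² = 197 and r² = 121.
The tangent meets the radius at right angles, so tangent² = |PO|² − r² = 197 − 121 = 76.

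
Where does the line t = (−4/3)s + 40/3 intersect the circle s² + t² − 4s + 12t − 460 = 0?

(−2, 16) and (22, −16)

From the line, t = (40 − 4s)/3. Substituting:
25s² − 500s − 1100 = 0  ⟹  s² − 20s − 44 = 0
s = 22 or s = −2, giving (22, −16) and (−2, 16).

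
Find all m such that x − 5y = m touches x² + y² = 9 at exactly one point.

Tangency holds when the distance from the centre (0, 0) to the line equals the radius 3:
|1·0 − 5·0 − m| / √26 = 3
|m| = 3√26.

m = ±3√26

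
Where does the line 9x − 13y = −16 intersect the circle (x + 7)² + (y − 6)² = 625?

From the line, y = (16 + 9x)/13. Substituting:
250x² + 1250x − 93500 = 0  ⟹  x² + 5x − 374 = 0
x = 17 or x = −22, giving (17, 13) and (−22, −14).

(−22, −14) and (17, 13)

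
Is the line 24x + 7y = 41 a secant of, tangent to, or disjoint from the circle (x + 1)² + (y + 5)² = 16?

tangent

Centre (−1, −5), r² = 16. Distance² from centre to line = (−100)²/625 = 16.
Since d² = r², the line is tangent.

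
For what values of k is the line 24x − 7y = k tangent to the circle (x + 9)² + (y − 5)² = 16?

For a tangent, require d(centre, line) = r = 4.
|24·(−9) − 7·5 − k| / √625 = 4
|k − (−251)| = 4·25, so k = −151 or k = −351.

k = −351 or k = −151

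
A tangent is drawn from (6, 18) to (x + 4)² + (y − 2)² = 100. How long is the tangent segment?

With centre O = (−4, 2), |OP|² = 356 and r² = 100.
The tangent meets the radius at right angles, so tangent² = |PO|² − r² = 356 − 100 = 256.

16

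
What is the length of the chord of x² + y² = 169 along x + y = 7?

17√2

Centre (0, 0), r² = 169. Perpendicular distance d from centre to line = |−7| / √2 = 7/√2.
Half the chord is √(r² − d²) = √(289/2), so the full chord is 17√2.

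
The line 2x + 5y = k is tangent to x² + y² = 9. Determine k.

k = ±3√29

Tangency holds when the distance from the centre (0, 0) to the line equals the radius 3:
|2·0 + 5·0 − k| / √29 = 3
|k| = 3√29.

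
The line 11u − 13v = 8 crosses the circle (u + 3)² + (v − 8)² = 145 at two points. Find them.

(−4, −4) and (9, 7)

Express v = (−8 + 11u)/13 and substitute into the circle:
290u² − 1450u − 10440 = 0  ⟹  u² − 5u − 36 = 0
u = 9 or u = −4, giving (9, 7) and (−4, −4).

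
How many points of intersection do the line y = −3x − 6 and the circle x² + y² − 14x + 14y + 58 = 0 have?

1

d² = (3·7 + 1·(−7) − (−6))²/10 = 40; r² = 40.
Since d² = r², the line is tangent.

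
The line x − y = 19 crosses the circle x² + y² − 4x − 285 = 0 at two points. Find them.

Substitute y = x − 19:
2x² − 42x + 76 = 0  ⟹  x² − 21x + 38 = 0
x = 19 or x = 2, giving (19, 0) and (2, −17).

(2, −17) and (19, 0)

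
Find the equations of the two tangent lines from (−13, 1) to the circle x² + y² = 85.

Let a tangent through (−13, 1) have slope m. Its distance from (0, 0) must equal √85:
(13m − (−1))² = 85(m² + 1)
42m² + 13m − 42 = 0, so m = 6/7 or m = −7/6.
Through (−13, 1) these give 6x − 7y = −85 and 7x + 6y = −85.

6x − 7y = −85 and 7x + 6y = −85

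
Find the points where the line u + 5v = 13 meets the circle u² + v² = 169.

Express v = (13 − u)/5 and substitute into the circle:
26u² − 26u − 4056 = 0  ⟹  u² − u − 156 = 0
u = 13 or u = −12, giving (13, 0) and (−12, 5).

(−12, 5) and (13, 0)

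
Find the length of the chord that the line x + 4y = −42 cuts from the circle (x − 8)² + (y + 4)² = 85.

Substitute y = (−42 − x)/4:
17x² − 204x + 340 = 0  ⟹  x² − 12x + 20 = 0
x = 10 or x = 2, giving (10, −13) and (2, −11).
|(10, −13) − (2, −11)| = √((8)² + (−2)²) = 2√17.

2√17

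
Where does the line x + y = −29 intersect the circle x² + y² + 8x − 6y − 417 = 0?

Substitute y = −x − 29:
2x² + 72x + 598 = 0  ⟹  x² + 36x + 299 = 0
x = −13 or x = −23, giving (−13, −16) and (−23, −6).

(−23, −6) and (−13, −16)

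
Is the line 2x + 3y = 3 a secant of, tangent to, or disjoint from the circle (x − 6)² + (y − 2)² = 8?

disjoint

Centre (6, 2), r² = 8. Distance² from centre to line = (15)²/13 = 225/13.
Since d² > r², the line lies outside the circle.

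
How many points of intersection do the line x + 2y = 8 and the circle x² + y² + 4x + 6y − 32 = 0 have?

Substituting the line into the circle gives 5x² − 12x + 32 = 0.
Δ = 144 − 640 = −496.
No real roots: the line does not meet the circle.

0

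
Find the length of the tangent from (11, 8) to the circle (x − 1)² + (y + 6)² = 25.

The centre is (1, −6) and r = 5. The square of the distance from P to the centre is 100 + 196 = 296.
The tangent meets the radius at right angles, so tangent² = |PO|² − r² = 296 − 25 = 271.

√271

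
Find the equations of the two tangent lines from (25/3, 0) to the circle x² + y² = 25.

Write the tangent as mx − y + (0 − m·(25/3)) = 0 and set its distance from the centre to 5:
(−25/3m − (0))² = 25(m² + 1)
16m² − 9 = 0, so m = −3/4 or m = 3/4.
Through (25/3, 0) these give 3x + 4y = 25 and 3x − 4y = 25.

3x + 4y = 25 and 3x − 4y = 25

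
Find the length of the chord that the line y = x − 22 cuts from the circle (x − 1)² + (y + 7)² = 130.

The distance from (1, −7) to the line is 14/√2, and r² = 130.
Chord = 2√(r² − d²) = 2·√(32) = 8√2.

8√2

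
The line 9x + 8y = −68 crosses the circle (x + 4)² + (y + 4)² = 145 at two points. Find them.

Express y = (−68 − 9x)/8 and substitute into the circle:
145x² + 1160x − 6960 = 0  ⟹  x² + 8x − 48 = 0
x = 4 or x = −12, giving (4, −13) and (−12, 5).

(−12, 5) and (4, −13)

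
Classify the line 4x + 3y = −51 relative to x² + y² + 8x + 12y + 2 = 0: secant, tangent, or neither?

secant

Substituting the line into the circle gives 25x² + 336x + 783 = 0.
Discriminant = (336)² − 4·25·(783) = 34596 > 0.
Two real roots: the line is a secant.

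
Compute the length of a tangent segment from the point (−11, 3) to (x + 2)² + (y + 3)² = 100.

Centre (−2, −3), r² = 100. |PO|² = (−9)² + (6)² = 117.
The tangent meets the radius at right angles, so tangent² = |PO|² − r² = 117 − 100 = 17.

√17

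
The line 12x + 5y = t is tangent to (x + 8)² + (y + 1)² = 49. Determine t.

t = −192 or t = −10

The line touches the circle iff its distance from (−8, −1) is 7:
|12·(−8) + 5·(−1) − t| / √169 = 7
|t − (−101)| = 7·13, so t = −10 or t = −192.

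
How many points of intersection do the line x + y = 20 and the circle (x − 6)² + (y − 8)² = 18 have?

1

Centre (6, 8), r² = 18. Distance² from centre to line = (−6)²/2 = 18.
Since d² = r², the line is tangent.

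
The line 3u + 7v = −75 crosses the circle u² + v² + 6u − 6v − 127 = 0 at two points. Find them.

(−11, −6) and (−4, −9)

Express v = (−75 − 3u)/7 and substitute into the circle:
58u² + 870u + 2552 = 0  ⟹  u² + 15u + 44 = 0
u = −4 or u = −11, giving (−4, −9) and (−11, −6).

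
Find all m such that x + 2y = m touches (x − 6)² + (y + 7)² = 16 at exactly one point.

m = −8 ± 4√5

For a tangent, require d(centre, line) = r = 4.
|1·6 + 2·(−7) − m| / √5 = 4
|m − (−8)| = 4√5.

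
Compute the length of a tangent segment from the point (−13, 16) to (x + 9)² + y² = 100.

Centre (−9, 0), r² = 100. |PO|² = (−4)² + (16)² = 272.
The tangent meets the radius at right angles, so tangent² = |PO|² − r² = 272 − 100 = 172.

2√43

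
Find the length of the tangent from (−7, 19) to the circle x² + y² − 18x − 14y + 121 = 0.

√391

The centre is (9, 7) and r = 3. The square of the distance from P to the centre is 256 + 144 = 400.
By the tangent–radius right angle, tangent length = √(|PO|² − r²) = √391.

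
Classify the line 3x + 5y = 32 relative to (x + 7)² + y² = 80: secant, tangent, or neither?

neither

Substituting the line into the circle gives 34x² + 158x + 249 = 0.
Δ = 24964 − 33864 = −8900.
No real roots: the line does not meet the circle.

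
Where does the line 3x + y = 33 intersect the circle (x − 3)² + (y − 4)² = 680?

(1, 30) and (17, −18)

From the line, y = −3x + 33. Substituting:
10x² − 180x + 170 = 0  ⟹  x² − 18x + 17 = 0
x = 17 or x = 1, giving (17, −18) and (1, 30).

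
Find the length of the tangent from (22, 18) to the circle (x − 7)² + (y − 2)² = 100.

√381

Centre (7, 2), r² = 100. |PO|² = (15)² + (16)² = 481.
The tangent meets the radius at right angles, so tangent² = |PO|² − r² = 481 − 100 = 381.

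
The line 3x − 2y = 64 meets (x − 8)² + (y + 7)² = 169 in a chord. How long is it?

Express y = (−64 + 3x)/2 and substitute into the circle:
13x² − 364x + 2080 = 0  ⟹  x² − 28x + 160 = 0
x = 20 or x = 8, giving (20, −2) and (8, −20).
Chord length = distance between (20, −2) and (8, −20) = √468 = 6√13.

6√13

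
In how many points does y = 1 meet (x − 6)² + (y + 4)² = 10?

0

Substituting the line into the circle gives x² − 12x + 51 = 0.
Discriminant = (−12)² − 4·1·(51) = −60 < 0.
No real roots: the line does not meet the circle.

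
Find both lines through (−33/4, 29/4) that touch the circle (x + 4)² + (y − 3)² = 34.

3x − 5y = −61 and 5x − 3y = −63

Let a tangent through (−33/4, 29/4) have slope m. Its distance from (−4, 3) must equal √34:
(17/4m − (−17/4))² = 34(m² + 1)
15m² − 34m + 15 = 0, so m = 3/5 or m = 5/3.
With m = 3/5: 3x − 5y = −61. With m = 5/3: 5x − 3y = −63.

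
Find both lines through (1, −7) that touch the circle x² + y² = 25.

Let a tangent through (1, −7) have slope m. Its distance from (0, 0) must equal 5:
(−1m − (7))² = 25(m² + 1)
12m² − 7m − 12 = 0, so m = 4/3 or m = −3/4.
Through (1, −7) these give 4x − 3y = 25 and 3x + 4y = −25.

4x − 3y = 25 and 3x + 4y = −25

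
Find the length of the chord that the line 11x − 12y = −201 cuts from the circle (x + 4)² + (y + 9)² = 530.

Centre (−4, −9), r² = 530. Perpendicular distance d from centre to line = |265| / √265 = 265/√265.
Half the chord is √(r² − d²) = √(265), so the full chord is 2√265.

2√265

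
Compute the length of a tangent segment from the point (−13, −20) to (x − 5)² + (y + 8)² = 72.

The centre is (5, −8) and r = 6√2. The square of the distance from P to the centre is 324 + 144 = 468.
By the tangent–radius right angle, tangent length = √(|PO|² − r²) = √396 = 6√11.

6√11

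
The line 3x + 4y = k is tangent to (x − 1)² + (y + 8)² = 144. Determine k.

The line touches the circle iff its distance from (1, −8) is 12:
|3·1 + 4·(−8) − k| / √25 = 12
|k − (−29)| = 12·5, so k = 31 or k = −89.

k = −89 or k = 31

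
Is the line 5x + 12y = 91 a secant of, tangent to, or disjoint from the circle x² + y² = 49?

d² = (5·0 + 12·0 − (91))²/169 = 49; r² = 49.
Since d² = r², the line is tangent.

tangent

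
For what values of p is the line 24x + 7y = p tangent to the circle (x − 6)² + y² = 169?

p = −181 or p = 469

The line touches the circle iff its distance from (6, 0) is 13:
|24·6 + 7·0 − p| / √625 = 13
|p − (144)| = 13·25, so p = 469 or p = −181.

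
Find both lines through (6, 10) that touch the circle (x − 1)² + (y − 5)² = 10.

3x − y = 8 and x − 3y = −24

Let a tangent through (6, 10) have slope m. Its distance from (1, 5) must equal √10:
[m·(−5) − (−5)]² = 10(m² + 1)
3m² − 10m + 3 = 0, so m = 3 or m = 1/3.
With m = 3: 3x − y = 8. With m = 1/3: x − 3y = −24.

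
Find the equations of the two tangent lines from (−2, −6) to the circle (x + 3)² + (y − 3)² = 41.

5x − 4y = 14 and 4x + 5y = −38

Write the tangent as mx − y + (−6 − m·(−2)) = 0 and set its distance from the centre to √41:
[m·(−1) − (9)]² = 41(m² + 1)
20m² − 9m − 20 = 0, so m = 5/4 or m = −4/5.
Through (−2, −6) these give 5x − 4y = 14 and 4x + 5y = −38.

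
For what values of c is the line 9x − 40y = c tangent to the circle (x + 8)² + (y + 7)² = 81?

c = −161 or c = 577

Tangency holds when the distance from the centre (−8, −7) to the line equals the radius 9:
|9·(−8) − 40·(−7) − c| / √1681 = 9
|c − (208)| = 9·41, so c = 577 or c = −161.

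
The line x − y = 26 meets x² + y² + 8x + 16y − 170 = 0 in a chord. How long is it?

The distance from (−4, −8) to the line is 22/√2, and r² = 250.
Half the chord is √(r² − d²) = √(8), so the full chord is 4√2.

4√2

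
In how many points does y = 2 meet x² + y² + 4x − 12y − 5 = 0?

d² = (0·(−2) + 1·6 − (2))² = 16; r² = 45.
Since d² < r², the line cuts the circle twice.

2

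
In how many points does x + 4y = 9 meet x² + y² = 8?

2

Substituting the line into the circle gives 17x² − 18x − 47 = 0.
Discriminant = (−18)² − 4·17·(−47) = 3520 > 0.
Two real roots: the line is a secant.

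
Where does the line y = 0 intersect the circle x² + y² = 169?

(−13, 0) and (13, 0)

Express y = 0 and substitute into the circle:
x² − 169 = 0
x = 13 or x = −13, giving (13, 0) and (−13, 0).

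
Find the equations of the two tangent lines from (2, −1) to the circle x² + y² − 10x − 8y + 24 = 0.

Let a tangent through (2, −1) have slope m. Its distance from (5, 4) must equal √17:
[m·(3) − (5)]² = 17(m² + 1)
4m² + 15m − 4 = 0, so m = 1/4 or m = −4.
Through (2, −1) these give x − 4y = 6 and 4x + y = 7.

x − 4y = 6 and 4x + y = 7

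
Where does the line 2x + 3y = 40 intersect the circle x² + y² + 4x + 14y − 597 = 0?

(−7, 18) and (23, −2)

From the line, y = (40 − 2x)/3. Substituting:
13x² − 208x − 2093 = 0  ⟹  x² − 16x − 161 = 0
x = 23 or x = −7, giving (23, −2) and (−7, 18).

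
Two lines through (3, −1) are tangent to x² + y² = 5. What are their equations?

Let a tangent through (3, −1) have slope m. Its distance from (0, 0) must equal √5:
[m·(−3) − (1)]² = 5(m² + 1)
2m² + 3m − 2 = 0, so m = 1/2 or m = −2.
With m = 1/2: x − 2y = 5. With m = −2: 2x + y = 5.

x − 2y = 5 and 2x + y = 5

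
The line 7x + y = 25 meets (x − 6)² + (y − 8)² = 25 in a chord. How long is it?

Centre (6, 8), r² = 25. Perpendicular distance d from centre to line = |25| / √50 = 25/√50.
Half the chord is √(r² − d²) = √(25/2), so the full chord is 5√2.

5√2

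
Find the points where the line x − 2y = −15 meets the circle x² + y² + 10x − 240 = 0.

Substitute y = (15 + x)/2:
5x² + 70x − 735 = 0  ⟹  x² + 14x − 147 = 0
x = 7 or x = −21, giving (7, 11) and (−21, −3).

(−21, −3) and (7, 11)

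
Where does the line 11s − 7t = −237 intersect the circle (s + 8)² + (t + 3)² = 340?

From the line, t = (237 + 11s)/7. Substituting:
170s² + 6460s + 53040 = 0  ⟹  s² + 38s + 312 = 0
s = −12 or s = −26, giving (−12, 15) and (−26, −7).

(−26, −7) and (−12, 15)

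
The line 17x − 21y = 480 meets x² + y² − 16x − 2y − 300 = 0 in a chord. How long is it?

Express y = (−480 + 17x)/21 and substitute into the circle:
730x² − 24090x + 118260 = 0  ⟹  x² − 33x + 162 = 0
x = 27 or x = 6, giving (27, −1) and (6, −18).
Chord length = distance between (27, −1) and (6, −18) = √730 = √730.

√730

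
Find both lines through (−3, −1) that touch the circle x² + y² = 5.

A line y − (−1) = m(x − (−3)) is tangent when its distance from (0, 0) is √5:
[m·(3) − (1)]² = 5(m² + 1)
2m² − 3m − 2 = 0, so m = 2 or m = −1/2.
Through (−3, −1) these give 2x − y = −5 and x + 2y = −5.

2x − y = −5 and x + 2y = −5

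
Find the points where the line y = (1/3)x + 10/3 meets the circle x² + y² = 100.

(−10, 0) and (8, 6)

Express y = (10 + x)/3 and substitute into the circle:
10x² + 20x − 800 = 0  ⟹  x² + 2x − 80 = 0
x = 8 or x = −10, giving (8, 6) and (−10, 0).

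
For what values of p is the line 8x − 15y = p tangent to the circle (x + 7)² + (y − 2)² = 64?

p = −222 or p = 50

The line touches the circle iff its distance from (−7, 2) is 8:
|8·(−7) − 15·2 − p| / √289 = 8
|p − (−86)| = 8·17, so p = 50 or p = −222.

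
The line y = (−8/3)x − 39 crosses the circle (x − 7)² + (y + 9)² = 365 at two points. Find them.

(−12, −7) and (−6, −23)

From the line, y = (−117 − 8x)/3. Substituting:
73x² + 1314x + 5256 = 0  ⟹  x² + 18x + 72 = 0
x = −6 or x = −12, giving (−6, −23) and (−12, −7).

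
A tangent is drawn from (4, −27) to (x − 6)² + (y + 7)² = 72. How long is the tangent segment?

With centre O = (6, −7), |OP|² = 404 and r² = 72.
The tangent meets the radius at right angles, so tangent² = |PO|² − r² = 404 − 72 = 332.

2√83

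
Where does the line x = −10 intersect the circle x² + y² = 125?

The line gives x = −10. Substituting into the circle:
y² − 25 = 0
y = 5 or y = −5, giving (−10, 5) and (−10, −5).

(−10, −5) and (−10, 5)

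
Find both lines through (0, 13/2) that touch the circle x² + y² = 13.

3x + 2y = 13 and 3x − 2y = −13

Write the tangent as mx − y + (13/2 − m·(0)) = 0 and set its distance from the centre to √13:
(0m − (−13/2))² = 13(m² + 1)
4m² − 9 = 0, so m = −3/2 or m = 3/2.
Through (0, 13/2) these give 3x + 2y = 13 and 3x − 2y = −13.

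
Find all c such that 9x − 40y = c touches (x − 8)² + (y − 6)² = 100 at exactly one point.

Tangency holds when the distance from the centre (8, 6) to the line equals the radius 10:
|9·8 − 40·6 − c| / √1681 = 10
|c − (−168)| = 10·41, so c = 242 or c = −578.

c = −578 or c = 242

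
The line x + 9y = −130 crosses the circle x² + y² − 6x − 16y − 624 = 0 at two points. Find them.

(−13, −13) and (14, −16)

From the line, y = (−130 − x)/9. Substituting:
82x² − 82x − 14924 = 0  ⟹  x² − x − 182 = 0
x = 14 or x = −13, giving (14, −16) and (−13, −13).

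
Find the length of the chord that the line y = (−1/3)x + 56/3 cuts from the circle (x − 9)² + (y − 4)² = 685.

From the line, y = (56 − x)/3. Substituting:
10x² − 250x − 3500 = 0  ⟹  x² − 25x − 350 = 0
x = 35 or x = −10, giving (35, 7) and (−10, 22).
|(35, 7) − (−10, 22)| = √((45)² + (−15)²) = 15√10.

15√10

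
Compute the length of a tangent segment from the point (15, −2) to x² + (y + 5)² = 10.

With centre O = (0, −5), |OP|² = 234 and r² = 10.
By the tangent–radius right angle, tangent length = √(|PO|² − r²) = √224 = 4√14.

4√14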